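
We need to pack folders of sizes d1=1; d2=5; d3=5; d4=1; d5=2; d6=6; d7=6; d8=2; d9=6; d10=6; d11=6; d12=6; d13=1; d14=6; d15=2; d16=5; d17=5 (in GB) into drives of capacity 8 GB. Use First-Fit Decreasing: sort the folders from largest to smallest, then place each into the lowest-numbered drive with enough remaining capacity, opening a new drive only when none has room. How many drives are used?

Sorted descending: 6, 6, 6, 6, 6, 6, 6, 5, 5, 5, 5, 2, 2, 2, 1, 1, 1.
drive 1: place 6 GB, 2 GB left
drive 2: place 6 GB, 2 GB left
drive 3: place 6 GB, 2 GB left
drive 4: place 6 GB, 2 GB left
drive 5: place 6 GB, 2 GB left
drive 6: place 6 GB, 2 GB left
drive 7: place 6 GB, 2 GB left
drive 8: place 5 GB, 3 GB left
drive 9: place 5 GB, 3 GB left
drive 10: place 5 GB, 3 GB left
drive 11: place 5 GB, 3 GB left
drive 1: place 2 GB, 0 GB left
drive 2: place 2 GB, 0 GB left
drive 3: place 2 GB, 0 GB left
drive 4: place 1 GB, 1 GB left
drive 4: place 1 GB, 0 GB left
drive 5: place 1 GB, 1 GB left

11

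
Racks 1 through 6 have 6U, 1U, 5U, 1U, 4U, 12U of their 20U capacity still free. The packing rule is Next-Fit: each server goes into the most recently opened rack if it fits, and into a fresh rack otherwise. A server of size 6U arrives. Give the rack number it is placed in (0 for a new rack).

Next-Fit only looks at rack 6, which has 12U free.
6U fits there.

6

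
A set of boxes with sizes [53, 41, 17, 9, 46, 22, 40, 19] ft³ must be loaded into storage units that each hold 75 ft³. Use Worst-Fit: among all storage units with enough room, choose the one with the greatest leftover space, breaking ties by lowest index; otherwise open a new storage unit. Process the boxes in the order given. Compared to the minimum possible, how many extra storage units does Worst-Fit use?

0

Worst-Fit: [53,9] [41,17] [46,22] [40,19] → 4 storage units.
Total size 247 ft³; any packing needs at least ⌈247/75⌉ = 4 storage units.
So 4 is already optimal.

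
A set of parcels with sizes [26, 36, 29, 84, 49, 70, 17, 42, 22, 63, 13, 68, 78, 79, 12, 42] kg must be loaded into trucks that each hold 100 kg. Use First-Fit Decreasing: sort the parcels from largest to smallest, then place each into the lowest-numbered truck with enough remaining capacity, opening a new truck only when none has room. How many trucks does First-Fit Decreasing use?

8

Sorted descending: 84, 79, 78, 70, 68, 63, 49, 42, 42, 36, 29, 26, 22, 17, 13, 12.
Put 84 kg in truck 1; 16 kg remain.
Put 79 kg in truck 2; 21 kg remain.
Put 78 kg in truck 3; 22 kg remain.
Put 70 kg in truck 4; 30 kg remain.
Put 68 kg in truck 5; 32 kg remain.
Put 63 kg in truck 6; 37 kg remain.
Put 49 kg in truck 7; 51 kg remain.
Put 42 kg in truck 7; 9 kg remain.
Put 42 kg in truck 8; 58 kg remain.
Put 36 kg in truck 6; 1 kg remain.
Put 29 kg in truck 4; 1 kg remain.
Put 26 kg in truck 5; 6 kg remain.
Put 22 kg in truck 3; 0 kg remain.
Put 17 kg in truck 2; 4 kg remain.
Put 13 kg in truck 1; 3 kg remain.
Put 12 kg in truck 8; 46 kg remain.
Final trucks: [84,13] [79,17] [78,22] [70,29] [68,26] [63,36] [49,42] [42,12].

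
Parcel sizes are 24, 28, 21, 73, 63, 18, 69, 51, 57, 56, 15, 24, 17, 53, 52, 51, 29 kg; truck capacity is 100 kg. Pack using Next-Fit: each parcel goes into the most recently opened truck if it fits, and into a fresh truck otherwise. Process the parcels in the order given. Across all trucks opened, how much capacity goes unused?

299

24 kg → truck 1 (remaining 76 kg)
28 kg → truck 1 (remaining 48 kg)
21 kg → truck 1 (remaining 27 kg)
73 kg → truck 2 (remaining 27 kg)
63 kg → truck 3 (remaining 37 kg)
18 kg → truck 3 (remaining 19 kg)
69 kg → truck 4 (remaining 31 kg)
51 kg → truck 5 (remaining 49 kg)
57 kg → truck 6 (remaining 43 kg)
56 kg → truck 7 (remaining 44 kg)
15 kg → truck 7 (remaining 29 kg)
24 kg → truck 7 (remaining 5 kg)
17 kg → truck 8 (remaining 83 kg)
53 kg → truck 8 (remaining 30 kg)
52 kg → truck 9 (remaining 48 kg)
51 kg → truck 10 (remaining 49 kg)
29 kg → truck 10 (remaining 20 kg)
10 trucks × 100 kg = 1000 kg; used 701 kg; unused 299 kg.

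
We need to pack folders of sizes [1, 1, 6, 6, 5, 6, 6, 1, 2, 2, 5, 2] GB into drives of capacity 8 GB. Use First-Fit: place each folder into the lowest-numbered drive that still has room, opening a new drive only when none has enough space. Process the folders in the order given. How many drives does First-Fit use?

6 drives

Put 1 GB in drive 1; 7 GB remain.
Put 1 GB in drive 1; 6 GB remain.
Put 6 GB in drive 1; 0 GB remain.
Put 6 GB in drive 2; 2 GB remain.
Put 5 GB in drive 3; 3 GB remain.
Put 6 GB in drive 4; 2 GB remain.
Put 6 GB in drive 5; 2 GB remain.
Put 1 GB in drive 2; 1 GB remain.
Put 2 GB in drive 3; 1 GB remain.
Put 2 GB in drive 4; 0 GB remain.
Put 5 GB in drive 6; 3 GB remain.
Put 2 GB in drive 5; 0 GB remain.
Final drives: [1,1,6] [6,1] [5,2] [6,2] [6,2] [5].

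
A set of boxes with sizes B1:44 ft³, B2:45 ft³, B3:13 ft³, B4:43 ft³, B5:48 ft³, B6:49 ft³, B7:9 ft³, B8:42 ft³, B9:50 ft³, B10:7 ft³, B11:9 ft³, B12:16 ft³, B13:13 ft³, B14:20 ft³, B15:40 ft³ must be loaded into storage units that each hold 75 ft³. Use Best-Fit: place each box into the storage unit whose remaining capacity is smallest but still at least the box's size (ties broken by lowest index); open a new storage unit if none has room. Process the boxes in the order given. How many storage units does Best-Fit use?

8 storage units

Put B1 (44 ft³) in storage unit 1; 31 ft³ remain.
Put B2 (45 ft³) in storage unit 2; 30 ft³ remain.
Put B3 (13 ft³) in storage unit 2; 17 ft³ remain.
Put B4 (43 ft³) in storage unit 3; 32 ft³ remain.
Put B5 (48 ft³) in storage unit 4; 27 ft³ remain.
Put B6 (49 ft³) in storage unit 5; 26 ft³ remain.
Put B7 (9 ft³) in storage unit 2; 8 ft³ remain.
Put B8 (42 ft³) in storage unit 6; 33 ft³ remain.
Put B9 (50 ft³) in storage unit 7; 25 ft³ remain.
Put B10 (7 ft³) in storage unit 2; 1 ft³ remain.
Put B11 (9 ft³) in storage unit 7; 16 ft³ remain.
Put B12 (16 ft³) in storage unit 7; 0 ft³ remain.
Put B13 (13 ft³) in storage unit 5; 13 ft³ remain.
Put B14 (20 ft³) in storage unit 4; 7 ft³ remain.
Put B15 (40 ft³) in storage unit 8; 35 ft³ remain.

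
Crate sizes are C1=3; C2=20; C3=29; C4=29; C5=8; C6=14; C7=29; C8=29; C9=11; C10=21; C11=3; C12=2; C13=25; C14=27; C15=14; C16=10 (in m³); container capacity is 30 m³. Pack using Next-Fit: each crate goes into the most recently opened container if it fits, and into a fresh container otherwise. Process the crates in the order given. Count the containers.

C1 (3 m³) → container 1 (remaining 27 m³)
C2 (20 m³) → container 1 (remaining 7 m³)
C3 (29 m³) → container 2 (remaining 1 m³)
C4 (29 m³) → container 3 (remaining 1 m³)
C5 (8 m³) → container 4 (remaining 22 m³)
C6 (14 m³) → container 4 (remaining 8 m³)
C7 (29 m³) → container 5 (remaining 1 m³)
C8 (29 m³) → container 6 (remaining 1 m³)
C9 (11 m³) → container 7 (remaining 19 m³)
C10 (21 m³) → container 8 (remaining 9 m³)
C11 (3 m³) → container 8 (remaining 6 m³)
C12 (2 m³) → container 8 (remaining 4 m³)
C13 (25 m³) → container 9 (remaining 5 m³)
C14 (27 m³) → container 10 (remaining 3 m³)
C15 (14 m³) → container 11 (remaining 16 m³)
C16 (10 m³) → container 11 (remaining 6 m³)
Final containers: [3,20] [29] [29] [8,14] [29] [29] [11] [21,3,2] [25] [27] [14,10].

11 containers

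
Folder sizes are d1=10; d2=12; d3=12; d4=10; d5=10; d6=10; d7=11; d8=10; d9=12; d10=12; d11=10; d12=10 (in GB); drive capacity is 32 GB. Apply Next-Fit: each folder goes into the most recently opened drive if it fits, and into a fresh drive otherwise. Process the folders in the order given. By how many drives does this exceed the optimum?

Next-Fit: [10,12] [12,10,10] [10,11,10] [12,12] [10,10] → 5 drives.
Total size 129 GB; any packing needs at least ⌈129/32⌉ = 5 drives.
So 5 is already optimal.

0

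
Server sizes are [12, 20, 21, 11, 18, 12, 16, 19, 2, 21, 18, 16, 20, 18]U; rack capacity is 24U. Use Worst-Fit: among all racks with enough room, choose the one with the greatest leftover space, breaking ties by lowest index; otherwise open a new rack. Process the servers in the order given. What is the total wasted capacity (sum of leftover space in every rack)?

64

rack 1: place 12U, 12U left
rack 2: place 20U, 4U left
rack 3: place 21U, 3U left
rack 1: place 11U, 1U left
rack 4: place 18U, 6U left
rack 5: place 12U, 12U left
rack 6: place 16U, 8U left
rack 7: place 19U, 5U left
rack 5: place 2U, 10U left
rack 8: place 21U, 3U left
rack 9: place 18U, 6U left
rack 10: place 16U, 8U left
rack 11: place 20U, 4U left
rack 12: place 18U, 6U left
12 racks × 24U = 288U; used 224U; unused 64U.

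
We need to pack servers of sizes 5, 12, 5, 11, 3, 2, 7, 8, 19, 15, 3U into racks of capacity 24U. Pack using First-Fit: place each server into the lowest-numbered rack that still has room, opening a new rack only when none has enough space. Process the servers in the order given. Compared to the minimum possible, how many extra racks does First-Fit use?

0

First-Fit: [5,12,5,2] [11,3,7,3] [8,15] [19] → 4 racks.
Total size 90U; any packing needs at least ⌈90/24⌉ = 4 racks.
So 4 is already optimal.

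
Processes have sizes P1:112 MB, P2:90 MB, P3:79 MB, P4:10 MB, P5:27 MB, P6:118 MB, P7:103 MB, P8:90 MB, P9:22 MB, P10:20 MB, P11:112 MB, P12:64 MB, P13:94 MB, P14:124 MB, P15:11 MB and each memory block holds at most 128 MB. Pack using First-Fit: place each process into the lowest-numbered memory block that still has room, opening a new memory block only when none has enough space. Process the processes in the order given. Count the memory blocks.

10 memory blocks

P1 (112 MB) → memory block 1 (remaining 16 MB)
P2 (90 MB) → memory block 2 (remaining 38 MB)
P3 (79 MB) → memory block 3 (remaining 49 MB)
P4 (10 MB) → memory block 1 (remaining 6 MB)
P5 (27 MB) → memory block 2 (remaining 11 MB)
P6 (118 MB) → memory block 4 (remaining 10 MB)
P7 (103 MB) → memory block 5 (remaining 25 MB)
P8 (90 MB) → memory block 6 (remaining 38 MB)
P9 (22 MB) → memory block 3 (remaining 27 MB)
P10 (20 MB) → memory block 3 (remaining 7 MB)
P11 (112 MB) → memory block 7 (remaining 16 MB)
P12 (64 MB) → memory block 8 (remaining 64 MB)
P13 (94 MB) → memory block 9 (remaining 34 MB)
P14 (124 MB) → memory block 10 (remaining 4 MB)
P15 (11 MB) → memory block 2 (remaining 0 MB)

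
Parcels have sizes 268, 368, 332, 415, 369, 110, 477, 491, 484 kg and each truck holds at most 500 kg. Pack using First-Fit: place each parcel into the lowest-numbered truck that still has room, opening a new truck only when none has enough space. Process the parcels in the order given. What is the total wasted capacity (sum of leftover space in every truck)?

Put 268 kg in truck 1; 232 kg remain.
Put 368 kg in truck 2; 132 kg remain.
Put 332 kg in truck 3; 168 kg remain.
Put 415 kg in truck 4; 85 kg remain.
Put 369 kg in truck 5; 131 kg remain.
Put 110 kg in truck 1; 122 kg remain.
Put 477 kg in truck 6; 23 kg remain.
Put 491 kg in truck 7; 9 kg remain.
Put 484 kg in truck 8; 16 kg remain.
8 trucks × 500 kg = 4000 kg; used 3314 kg; unused 686 kg.

686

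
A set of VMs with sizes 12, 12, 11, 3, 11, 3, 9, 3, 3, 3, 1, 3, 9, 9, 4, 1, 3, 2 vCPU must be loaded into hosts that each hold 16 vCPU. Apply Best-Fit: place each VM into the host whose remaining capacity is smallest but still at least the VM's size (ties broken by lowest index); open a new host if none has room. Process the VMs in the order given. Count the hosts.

7 hosts

host 1: place 12 vCPU, 4 vCPU left
host 2: place 12 vCPU, 4 vCPU left
host 3: place 11 vCPU, 5 vCPU left
host 1: place 3 vCPU, 1 vCPU left
host 4: place 11 vCPU, 5 vCPU left
host 2: place 3 vCPU, 1 vCPU left
host 5: place 9 vCPU, 7 vCPU left
host 3: place 3 vCPU, 2 vCPU left
host 4: place 3 vCPU, 2 vCPU left
host 5: place 3 vCPU, 4 vCPU left
host 1: place 1 vCPU, 0 vCPU left
host 5: place 3 vCPU, 1 vCPU left
host 6: place 9 vCPU, 7 vCPU left
host 7: place 9 vCPU, 7 vCPU left
host 6: place 4 vCPU, 3 vCPU left
host 2: place 1 vCPU, 0 vCPU left
host 6: place 3 vCPU, 0 vCPU left
host 3: place 2 vCPU, 0 vCPU left
Final hosts: [12,3,1] [12,3,1] [11,3,2] [11,3] [9,3,3] [9,4,3] [9].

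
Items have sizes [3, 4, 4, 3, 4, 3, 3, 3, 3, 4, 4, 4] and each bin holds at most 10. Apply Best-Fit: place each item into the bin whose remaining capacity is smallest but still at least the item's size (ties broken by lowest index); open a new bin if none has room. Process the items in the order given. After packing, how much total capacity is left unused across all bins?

8

Put 3 in bin 1; 7 remain.
Put 4 in bin 1; 3 remain.
Put 4 in bin 2; 6 remain.
Put 3 in bin 1; 0 remain.
Put 4 in bin 2; 2 remain.
Put 3 in bin 3; 7 remain.
Put 3 in bin 3; 4 remain.
Put 3 in bin 3; 1 remain.
Put 3 in bin 4; 7 remain.
Put 4 in bin 4; 3 remain.
Put 4 in bin 5; 6 remain.
Put 4 in bin 5; 2 remain.
5 bins × 10 = 50; used 42; unused 8.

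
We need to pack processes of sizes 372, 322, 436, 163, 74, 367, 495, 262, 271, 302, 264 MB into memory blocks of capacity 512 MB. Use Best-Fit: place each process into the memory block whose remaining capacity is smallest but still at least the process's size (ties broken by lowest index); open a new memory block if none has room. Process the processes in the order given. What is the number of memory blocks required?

9

memory block 1: place 372 MB, 140 MB left
memory block 2: place 322 MB, 190 MB left
memory block 3: place 436 MB, 76 MB left
memory block 2: place 163 MB, 27 MB left
memory block 3: place 74 MB, 2 MB left
memory block 4: place 367 MB, 145 MB left
memory block 5: place 495 MB, 17 MB left
memory block 6: place 262 MB, 250 MB left
memory block 7: place 271 MB, 241 MB left
memory block 8: place 302 MB, 210 MB left
memory block 9: place 264 MB, 248 MB left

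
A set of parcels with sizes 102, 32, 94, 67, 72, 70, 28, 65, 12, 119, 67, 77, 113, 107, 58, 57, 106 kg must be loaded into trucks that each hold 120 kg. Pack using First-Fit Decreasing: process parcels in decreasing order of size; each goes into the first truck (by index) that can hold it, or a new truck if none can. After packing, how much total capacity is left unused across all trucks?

Sorted descending: 119, 113, 107, 106, 102, 94, 77, 72, 70, 67, 67, 65, 58, 57, 32, 28, 12.
119 kg → truck 1 (remaining 1 kg)
113 kg → truck 2 (remaining 7 kg)
107 kg → truck 3 (remaining 13 kg)
106 kg → truck 4 (remaining 14 kg)
102 kg → truck 5 (remaining 18 kg)
94 kg → truck 6 (remaining 26 kg)
77 kg → truck 7 (remaining 43 kg)
72 kg → truck 8 (remaining 48 kg)
70 kg → truck 9 (remaining 50 kg)
67 kg → truck 10 (remaining 53 kg)
67 kg → truck 11 (remaining 53 kg)
65 kg → truck 12 (remaining 55 kg)
58 kg → truck 13 (remaining 62 kg)
57 kg → truck 13 (remaining 5 kg)
32 kg → truck 7 (remaining 11 kg)
28 kg → truck 8 (remaining 20 kg)
12 kg → truck 3 (remaining 1 kg)
13 trucks × 120 kg = 1560 kg; used 1246 kg; unused 314 kg.

314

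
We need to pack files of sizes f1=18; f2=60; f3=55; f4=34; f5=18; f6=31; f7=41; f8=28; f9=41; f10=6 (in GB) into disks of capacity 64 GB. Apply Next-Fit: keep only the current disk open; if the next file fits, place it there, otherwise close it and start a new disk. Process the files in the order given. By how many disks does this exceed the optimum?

Next-Fit: [18] [60] [55] [34,18] [31] [41] [28] [41,6] → 8 disks.
Total size 332 GB; any packing needs at least ⌈332/64⌉ = 6 disks.
An optimal packing achieves that bound: [60] [55,6] [41,18] [41,18] [34,28] [31] → 6 disks.
Excess: 8 − 6 = 2.

2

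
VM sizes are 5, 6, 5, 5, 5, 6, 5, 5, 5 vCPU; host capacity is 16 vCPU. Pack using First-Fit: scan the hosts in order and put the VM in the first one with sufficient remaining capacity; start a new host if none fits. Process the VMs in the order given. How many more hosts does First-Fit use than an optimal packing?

First-Fit: [5,6,5] [5,5,6] [5,5,5] → 3 hosts.
Total size 47 vCPU; any packing needs at least ⌈47/16⌉ = 3 hosts.
So 3 is already optimal.

0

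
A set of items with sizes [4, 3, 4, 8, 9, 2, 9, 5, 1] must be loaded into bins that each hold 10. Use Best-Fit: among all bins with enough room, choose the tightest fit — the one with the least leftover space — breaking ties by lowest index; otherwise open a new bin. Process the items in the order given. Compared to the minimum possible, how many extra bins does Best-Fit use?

0

Best-Fit: [4,3] [4,5,1] [8,2] [9] [9] → 5 bins.
Total size 45; any packing needs at least ⌈45/10⌉ = 5 bins.
So 5 is already optimal.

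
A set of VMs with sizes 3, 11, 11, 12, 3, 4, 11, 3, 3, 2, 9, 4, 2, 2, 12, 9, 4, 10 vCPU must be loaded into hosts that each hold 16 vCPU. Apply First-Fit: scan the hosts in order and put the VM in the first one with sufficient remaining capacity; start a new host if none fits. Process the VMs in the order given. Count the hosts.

8

3 vCPU → host 1 (remaining 13 vCPU)
11 vCPU → host 1 (remaining 2 vCPU)
11 vCPU → host 2 (remaining 5 vCPU)
12 vCPU → host 3 (remaining 4 vCPU)
3 vCPU → host 2 (remaining 2 vCPU)
4 vCPU → host 3 (remaining 0 vCPU)
11 vCPU → host 4 (remaining 5 vCPU)
3 vCPU → host 4 (remaining 2 vCPU)
3 vCPU → host 5 (remaining 13 vCPU)
2 vCPU → host 1 (remaining 0 vCPU)
9 vCPU → host 5 (remaining 4 vCPU)
4 vCPU → host 5 (remaining 0 vCPU)
2 vCPU → host 2 (remaining 0 vCPU)
2 vCPU → host 4 (remaining 0 vCPU)
12 vCPU → host 6 (remaining 4 vCPU)
9 vCPU → host 7 (remaining 7 vCPU)
4 vCPU → host 6 (remaining 0 vCPU)
10 vCPU → host 8 (remaining 6 vCPU)
Final hosts: [3,11,2] [11,3,2] [12,4] [11,3,2] [3,9,4] [12,4] [9] [10].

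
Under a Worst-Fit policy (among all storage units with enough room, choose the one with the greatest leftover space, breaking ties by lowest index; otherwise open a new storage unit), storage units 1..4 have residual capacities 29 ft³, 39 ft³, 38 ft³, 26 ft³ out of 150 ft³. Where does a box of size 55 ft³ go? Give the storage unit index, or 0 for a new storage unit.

0

No storage unit has ≥ 55 ft³ free, so a new storage unit is opened.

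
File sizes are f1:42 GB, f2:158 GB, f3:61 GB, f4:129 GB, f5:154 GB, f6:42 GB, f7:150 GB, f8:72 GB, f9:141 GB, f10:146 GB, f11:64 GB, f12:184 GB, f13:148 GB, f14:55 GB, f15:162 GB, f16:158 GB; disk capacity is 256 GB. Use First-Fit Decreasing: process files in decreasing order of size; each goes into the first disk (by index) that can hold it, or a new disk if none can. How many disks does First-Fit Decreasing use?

Sorted descending: 184, 162, 158, 158, 154, 150, 148, 146, 141, 129, 72, 64, 61, 55, 42, 42.
disk 1: place 184 GB, 72 GB left
disk 2: place 162 GB, 94 GB left
disk 3: place 158 GB, 98 GB left
disk 4: place 158 GB, 98 GB left
disk 5: place 154 GB, 102 GB left
disk 6: place 150 GB, 106 GB left
disk 7: place 148 GB, 108 GB left
disk 8: place 146 GB, 110 GB left
disk 9: place 141 GB, 115 GB left
disk 10: place 129 GB, 127 GB left
disk 1: place 72 GB, 0 GB left
disk 2: place 64 GB, 30 GB left
disk 3: place 61 GB, 37 GB left
disk 4: place 55 GB, 43 GB left
disk 4: place 42 GB, 1 GB left
disk 5: place 42 GB, 60 GB left
Final disks: [184,72] [162,64] [158,61] [158,55,42] [154,42] [150] [148] [146] [141] [129].

10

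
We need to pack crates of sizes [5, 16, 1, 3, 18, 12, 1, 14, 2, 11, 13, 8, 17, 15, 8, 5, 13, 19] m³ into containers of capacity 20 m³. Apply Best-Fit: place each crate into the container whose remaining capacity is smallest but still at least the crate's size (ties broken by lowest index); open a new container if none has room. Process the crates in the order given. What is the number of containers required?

Put 5 m³ in container 1; 15 m³ remain.
Put 16 m³ in container 2; 4 m³ remain.
Put 1 m³ in container 2; 3 m³ remain.
Put 3 m³ in container 2; 0 m³ remain.
Put 18 m³ in container 3; 2 m³ remain.
Put 12 m³ in container 1; 3 m³ remain.
Put 1 m³ in container 3; 1 m³ remain.
Put 14 m³ in container 4; 6 m³ remain.
Put 2 m³ in container 1; 1 m³ remain.
Put 11 m³ in container 5; 9 m³ remain.
Put 13 m³ in container 6; 7 m³ remain.
Put 8 m³ in container 5; 1 m³ remain.
Put 17 m³ in container 7; 3 m³ remain.
Put 15 m³ in container 8; 5 m³ remain.
Put 8 m³ in container 9; 12 m³ remain.
Put 5 m³ in container 8; 0 m³ remain.
Put 13 m³ in container 10; 7 m³ remain.
Put 19 m³ in container 11; 1 m³ remain.
Final containers: [5,12,2] [16,1,3] [18,1] [14] [11,8] [13] [17] [15,5] [8] [13] [19].

11 containers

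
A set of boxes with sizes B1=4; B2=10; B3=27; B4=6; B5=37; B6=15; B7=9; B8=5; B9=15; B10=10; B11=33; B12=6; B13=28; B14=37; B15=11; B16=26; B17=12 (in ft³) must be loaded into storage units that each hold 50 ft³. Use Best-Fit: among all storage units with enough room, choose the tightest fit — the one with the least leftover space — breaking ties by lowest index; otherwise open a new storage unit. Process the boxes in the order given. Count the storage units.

7

Put B1 (4 ft³) in storage unit 1; 46 ft³ remain.
Put B2 (10 ft³) in storage unit 1; 36 ft³ remain.
Put B3 (27 ft³) in storage unit 1; 9 ft³ remain.
Put B4 (6 ft³) in storage unit 1; 3 ft³ remain.
Put B5 (37 ft³) in storage unit 2; 13 ft³ remain.
Put B6 (15 ft³) in storage unit 3; 35 ft³ remain.
Put B7 (9 ft³) in storage unit 2; 4 ft³ remain.
Put B8 (5 ft³) in storage unit 3; 30 ft³ remain.
Put B9 (15 ft³) in storage unit 3; 15 ft³ remain.
Put B10 (10 ft³) in storage unit 3; 5 ft³ remain.
Put B11 (33 ft³) in storage unit 4; 17 ft³ remain.
Put B12 (6 ft³) in storage unit 4; 11 ft³ remain.
Put B13 (28 ft³) in storage unit 5; 22 ft³ remain.
Put B14 (37 ft³) in storage unit 6; 13 ft³ remain.
Put B15 (11 ft³) in storage unit 4; 0 ft³ remain.
Put B16 (26 ft³) in storage unit 7; 24 ft³ remain.
Put B17 (12 ft³) in storage unit 6; 1 ft³ remain.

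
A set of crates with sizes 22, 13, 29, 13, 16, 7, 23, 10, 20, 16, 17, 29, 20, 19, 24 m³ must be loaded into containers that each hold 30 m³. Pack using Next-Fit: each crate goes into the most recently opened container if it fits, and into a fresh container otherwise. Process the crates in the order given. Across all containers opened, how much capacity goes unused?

82

Put 22 m³ in container 1; 8 m³ remain.
Put 13 m³ in container 2; 17 m³ remain.
Put 29 m³ in container 3; 1 m³ remain.
Put 13 m³ in container 4; 17 m³ remain.
Put 16 m³ in container 4; 1 m³ remain.
Put 7 m³ in container 5; 23 m³ remain.
Put 23 m³ in container 5; 0 m³ remain.
Put 10 m³ in container 6; 20 m³ remain.
Put 20 m³ in container 6; 0 m³ remain.
Put 16 m³ in container 7; 14 m³ remain.
Put 17 m³ in container 8; 13 m³ remain.
Put 29 m³ in container 9; 1 m³ remain.
Put 20 m³ in container 10; 10 m³ remain.
Put 19 m³ in container 11; 11 m³ remain.
Put 24 m³ in container 12; 6 m³ remain.
12 containers × 30 m³ = 360 m³; used 278 m³; unused 82 m³.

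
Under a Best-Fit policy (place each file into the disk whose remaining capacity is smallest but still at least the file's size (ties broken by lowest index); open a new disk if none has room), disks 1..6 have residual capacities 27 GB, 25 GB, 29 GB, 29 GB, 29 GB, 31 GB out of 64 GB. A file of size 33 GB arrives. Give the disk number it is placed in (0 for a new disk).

0

No disk has ≥ 33 GB free, so a new disk is opened.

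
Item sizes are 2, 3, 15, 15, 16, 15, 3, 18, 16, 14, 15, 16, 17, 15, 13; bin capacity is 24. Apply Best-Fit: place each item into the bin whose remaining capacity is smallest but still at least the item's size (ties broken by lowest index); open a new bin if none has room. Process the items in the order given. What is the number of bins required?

2 → bin 1 (remaining 22)
3 → bin 1 (remaining 19)
15 → bin 1 (remaining 4)
15 → bin 2 (remaining 9)
16 → bin 3 (remaining 8)
15 → bin 4 (remaining 9)
3 → bin 1 (remaining 1)
18 → bin 5 (remaining 6)
16 → bin 6 (remaining 8)
14 → bin 7 (remaining 10)
15 → bin 8 (remaining 9)
16 → bin 9 (remaining 8)
17 → bin 10 (remaining 7)
15 → bin 11 (remaining 9)
13 → bin 12 (remaining 11)
Final bins: [2,3,15,3] [15] [16] [15] [18] [16] [14] [15] [16] [17] [15] [13].

12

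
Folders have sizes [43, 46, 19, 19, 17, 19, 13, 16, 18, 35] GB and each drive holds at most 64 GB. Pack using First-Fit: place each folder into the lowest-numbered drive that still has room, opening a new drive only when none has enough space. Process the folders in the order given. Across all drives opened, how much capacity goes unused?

Put 43 GB in drive 1; 21 GB remain.
Put 46 GB in drive 2; 18 GB remain.
Put 19 GB in drive 1; 2 GB remain.
Put 19 GB in drive 3; 45 GB remain.
Put 17 GB in drive 2; 1 GB remain.
Put 19 GB in drive 3; 26 GB remain.
Put 13 GB in drive 3; 13 GB remain.
Put 16 GB in drive 4; 48 GB remain.
Put 18 GB in drive 4; 30 GB remain.
Put 35 GB in drive 5; 29 GB remain.
5 drives × 64 GB = 320 GB; used 245 GB; unused 75 GB.

75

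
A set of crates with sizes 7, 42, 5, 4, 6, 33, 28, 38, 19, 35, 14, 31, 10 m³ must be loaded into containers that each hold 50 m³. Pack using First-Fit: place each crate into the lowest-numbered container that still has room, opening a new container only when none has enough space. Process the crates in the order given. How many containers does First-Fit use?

6

7 m³ → container 1 (remaining 43 m³)
42 m³ → container 1 (remaining 1 m³)
5 m³ → container 2 (remaining 45 m³)
4 m³ → container 2 (remaining 41 m³)
6 m³ → container 2 (remaining 35 m³)
33 m³ → container 2 (remaining 2 m³)
28 m³ → container 3 (remaining 22 m³)
38 m³ → container 4 (remaining 12 m³)
19 m³ → container 3 (remaining 3 m³)
35 m³ → container 5 (remaining 15 m³)
14 m³ → container 5 (remaining 1 m³)
31 m³ → container 6 (remaining 19 m³)
10 m³ → container 4 (remaining 2 m³)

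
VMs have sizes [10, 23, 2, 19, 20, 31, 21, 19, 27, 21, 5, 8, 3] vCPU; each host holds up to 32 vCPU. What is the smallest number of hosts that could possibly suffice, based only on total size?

7

Total size = 10 + 23 + 2 + 19 + 20 + 31 + 21 + 19 + 27 + 21 + 5 + 8 + 3 = 209 vCPU.
⌈209 / 32⌉ = 7.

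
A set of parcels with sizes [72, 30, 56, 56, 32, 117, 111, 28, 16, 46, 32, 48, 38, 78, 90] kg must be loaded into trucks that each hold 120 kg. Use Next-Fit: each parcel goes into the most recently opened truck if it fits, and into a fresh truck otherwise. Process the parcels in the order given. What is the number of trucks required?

9

Put 72 kg in truck 1; 48 kg remain.
Put 30 kg in truck 1; 18 kg remain.
Put 56 kg in truck 2; 64 kg remain.
Put 56 kg in truck 2; 8 kg remain.
Put 32 kg in truck 3; 88 kg remain.
Put 117 kg in truck 4; 3 kg remain.
Put 111 kg in truck 5; 9 kg remain.
Put 28 kg in truck 6; 92 kg remain.
Put 16 kg in truck 6; 76 kg remain.
Put 46 kg in truck 6; 30 kg remain.
Put 32 kg in truck 7; 88 kg remain.
Put 48 kg in truck 7; 40 kg remain.
Put 38 kg in truck 7; 2 kg remain.
Put 78 kg in truck 8; 42 kg remain.
Put 90 kg in truck 9; 30 kg remain.
Final trucks: [72,30] [56,56] [32] [117] [111] [28,16,46] [32,48,38] [78] [90].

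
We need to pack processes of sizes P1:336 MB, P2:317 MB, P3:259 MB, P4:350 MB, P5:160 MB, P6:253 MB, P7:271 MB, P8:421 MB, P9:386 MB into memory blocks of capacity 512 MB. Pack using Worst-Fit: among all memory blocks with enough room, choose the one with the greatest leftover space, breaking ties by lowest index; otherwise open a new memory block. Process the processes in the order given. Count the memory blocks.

8 memory blocks

Put P1 (336 MB) in memory block 1; 176 MB remain.
Put P2 (317 MB) in memory block 2; 195 MB remain.
Put P3 (259 MB) in memory block 3; 253 MB remain.
Put P4 (350 MB) in memory block 4; 162 MB remain.
Put P5 (160 MB) in memory block 3; 93 MB remain.
Put P6 (253 MB) in memory block 5; 259 MB remain.
Put P7 (271 MB) in memory block 6; 241 MB remain.
Put P8 (421 MB) in memory block 7; 91 MB remain.
Put P9 (386 MB) in memory block 8; 126 MB remain.
Final memory blocks: [336] [317] [259,160] [350] [253] [271] [421] [386].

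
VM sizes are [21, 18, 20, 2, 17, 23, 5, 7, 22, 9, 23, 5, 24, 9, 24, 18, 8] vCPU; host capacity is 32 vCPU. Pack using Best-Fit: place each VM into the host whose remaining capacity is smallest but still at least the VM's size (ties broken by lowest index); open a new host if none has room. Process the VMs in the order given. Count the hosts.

10

host 1: place 21 vCPU, 11 vCPU left
host 2: place 18 vCPU, 14 vCPU left
host 3: place 20 vCPU, 12 vCPU left
host 1: place 2 vCPU, 9 vCPU left
host 4: place 17 vCPU, 15 vCPU left
host 5: place 23 vCPU, 9 vCPU left
host 1: place 5 vCPU, 4 vCPU left
host 5: place 7 vCPU, 2 vCPU left
host 6: place 22 vCPU, 10 vCPU left
host 6: place 9 vCPU, 1 vCPU left
host 7: place 23 vCPU, 9 vCPU left
host 7: place 5 vCPU, 4 vCPU left
host 8: place 24 vCPU, 8 vCPU left
host 3: place 9 vCPU, 3 vCPU left
host 9: place 24 vCPU, 8 vCPU left
host 10: place 18 vCPU, 14 vCPU left
host 8: place 8 vCPU, 0 vCPU left
Final hosts: [21,2,5] [18] [20,9] [17] [23,7] [22,9] [23,5] [24,8] [24] [18].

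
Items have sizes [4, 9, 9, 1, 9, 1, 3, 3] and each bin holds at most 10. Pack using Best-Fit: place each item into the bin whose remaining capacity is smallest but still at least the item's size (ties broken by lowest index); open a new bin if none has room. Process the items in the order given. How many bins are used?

4 bins

4 → bin 1 (remaining 6)
9 → bin 2 (remaining 1)
9 → bin 3 (remaining 1)
1 → bin 2 (remaining 0)
9 → bin 4 (remaining 1)
1 → bin 3 (remaining 0)
3 → bin 1 (remaining 3)
3 → bin 1 (remaining 0)
Final bins: [4,3,3] [9,1] [9,1] [9].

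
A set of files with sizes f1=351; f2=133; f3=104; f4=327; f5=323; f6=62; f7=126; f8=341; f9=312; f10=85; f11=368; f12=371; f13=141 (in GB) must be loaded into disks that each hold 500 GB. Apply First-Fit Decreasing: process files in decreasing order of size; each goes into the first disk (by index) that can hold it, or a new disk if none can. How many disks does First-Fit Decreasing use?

Sorted descending: 371, 368, 351, 341, 327, 323, 312, 141, 133, 126, 104, 85, 62.
371 GB → disk 1 (remaining 129 GB)
368 GB → disk 2 (remaining 132 GB)
351 GB → disk 3 (remaining 149 GB)
341 GB → disk 4 (remaining 159 GB)
327 GB → disk 5 (remaining 173 GB)
323 GB → disk 6 (remaining 177 GB)
312 GB → disk 7 (remaining 188 GB)
141 GB → disk 3 (remaining 8 GB)
133 GB → disk 4 (remaining 26 GB)
126 GB → disk 1 (remaining 3 GB)
104 GB → disk 2 (remaining 28 GB)
85 GB → disk 5 (remaining 88 GB)
62 GB → disk 5 (remaining 26 GB)

7 disks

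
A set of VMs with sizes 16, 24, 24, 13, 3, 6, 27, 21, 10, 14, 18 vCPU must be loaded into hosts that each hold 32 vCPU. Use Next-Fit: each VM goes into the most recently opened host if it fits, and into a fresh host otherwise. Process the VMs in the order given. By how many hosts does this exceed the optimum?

1

Next-Fit: [16] [24] [24] [13,3,6] [27] [21,10] [14,18] → 7 hosts.
Total size 176 vCPU; any packing needs at least ⌈176/32⌉ = 6 hosts.
An optimal packing achieves that bound: [27,3] [24,6] [24] [21,10] [18,14] [16,13] → 6 hosts.
Excess: 7 − 6 = 1.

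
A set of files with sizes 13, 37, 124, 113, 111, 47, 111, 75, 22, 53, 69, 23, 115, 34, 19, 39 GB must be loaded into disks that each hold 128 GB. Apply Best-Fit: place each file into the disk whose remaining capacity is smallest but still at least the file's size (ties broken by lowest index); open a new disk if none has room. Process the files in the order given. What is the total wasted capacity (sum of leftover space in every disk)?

Put 13 GB in disk 1; 115 GB remain.
Put 37 GB in disk 1; 78 GB remain.
Put 124 GB in disk 2; 4 GB remain.
Put 113 GB in disk 3; 15 GB remain.
Put 111 GB in disk 4; 17 GB remain.
Put 47 GB in disk 1; 31 GB remain.
Put 111 GB in disk 5; 17 GB remain.
Put 75 GB in disk 6; 53 GB remain.
Put 22 GB in disk 1; 9 GB remain.
Put 53 GB in disk 6; 0 GB remain.
Put 69 GB in disk 7; 59 GB remain.
Put 23 GB in disk 7; 36 GB remain.
Put 115 GB in disk 8; 13 GB remain.
Put 34 GB in disk 7; 2 GB remain.
Put 19 GB in disk 9; 109 GB remain.
Put 39 GB in disk 9; 70 GB remain.
9 disks × 128 GB = 1152 GB; used 1005 GB; unused 147 GB.

147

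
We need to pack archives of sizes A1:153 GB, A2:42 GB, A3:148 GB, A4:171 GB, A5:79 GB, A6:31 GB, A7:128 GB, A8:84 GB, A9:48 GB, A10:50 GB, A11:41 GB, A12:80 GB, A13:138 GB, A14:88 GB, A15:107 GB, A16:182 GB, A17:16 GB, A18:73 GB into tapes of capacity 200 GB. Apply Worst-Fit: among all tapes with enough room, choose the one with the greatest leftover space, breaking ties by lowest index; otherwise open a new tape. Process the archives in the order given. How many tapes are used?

10

tape 1: place A1 (153 GB), 47 GB left
tape 1: place A2 (42 GB), 5 GB left
tape 2: place A3 (148 GB), 52 GB left
tape 3: place A4 (171 GB), 29 GB left
tape 4: place A5 (79 GB), 121 GB left
tape 4: place A6 (31 GB), 90 GB left
tape 5: place A7 (128 GB), 72 GB left
tape 4: place A8 (84 GB), 6 GB left
tape 5: place A9 (48 GB), 24 GB left
tape 2: place A10 (50 GB), 2 GB left
tape 6: place A11 (41 GB), 159 GB left
tape 6: place A12 (80 GB), 79 GB left
tape 7: place A13 (138 GB), 62 GB left
tape 8: place A14 (88 GB), 112 GB left
tape 8: place A15 (107 GB), 5 GB left
tape 9: place A16 (182 GB), 18 GB left
tape 6: place A17 (16 GB), 63 GB left
tape 10: place A18 (73 GB), 127 GB left
Final tapes: [153,42] [148,50] [171] [79,31,84] [128,48] [41,80,16] [138] [88,107] [182] [73].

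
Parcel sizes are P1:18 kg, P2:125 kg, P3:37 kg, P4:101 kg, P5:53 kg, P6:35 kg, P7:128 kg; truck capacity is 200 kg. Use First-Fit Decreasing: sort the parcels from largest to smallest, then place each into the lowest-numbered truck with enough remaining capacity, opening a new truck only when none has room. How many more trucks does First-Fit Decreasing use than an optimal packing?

0

First-Fit Decreasing: [128,53,18] [125,37,35] [101] → 3 trucks.
Total size 497 kg; any packing needs at least ⌈497/200⌉ = 3 trucks.
So 3 is already optimal.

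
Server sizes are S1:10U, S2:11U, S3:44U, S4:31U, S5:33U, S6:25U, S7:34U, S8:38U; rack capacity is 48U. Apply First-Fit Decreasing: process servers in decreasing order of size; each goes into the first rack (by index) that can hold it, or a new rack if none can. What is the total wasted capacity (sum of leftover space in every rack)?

62

Sorted descending: 44, 38, 34, 33, 31, 25, 11, 10.
Put 44U in rack 1; 4U remain.
Put 38U in rack 2; 10U remain.
Put 34U in rack 3; 14U remain.
Put 33U in rack 4; 15U remain.
Put 31U in rack 5; 17U remain.
Put 25U in rack 6; 23U remain.
Put 11U in rack 3; 3U remain.
Put 10U in rack 2; 0U remain.
6 racks × 48U = 288U; used 226U; unused 62U.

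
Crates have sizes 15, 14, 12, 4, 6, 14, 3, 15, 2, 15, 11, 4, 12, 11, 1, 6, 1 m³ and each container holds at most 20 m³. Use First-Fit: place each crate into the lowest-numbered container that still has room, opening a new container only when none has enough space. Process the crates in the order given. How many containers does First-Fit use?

9 containers

container 1: place 15 m³, 5 m³ left
container 2: place 14 m³, 6 m³ left
container 3: place 12 m³, 8 m³ left
container 1: place 4 m³, 1 m³ left
container 2: place 6 m³, 0 m³ left
container 4: place 14 m³, 6 m³ left
container 3: place 3 m³, 5 m³ left
container 5: place 15 m³, 5 m³ left
container 3: place 2 m³, 3 m³ left
container 6: place 15 m³, 5 m³ left
container 7: place 11 m³, 9 m³ left
container 4: place 4 m³, 2 m³ left
container 8: place 12 m³, 8 m³ left
container 9: place 11 m³, 9 m³ left
container 1: place 1 m³, 0 m³ left
container 7: place 6 m³, 3 m³ left
container 3: place 1 m³, 2 m³ left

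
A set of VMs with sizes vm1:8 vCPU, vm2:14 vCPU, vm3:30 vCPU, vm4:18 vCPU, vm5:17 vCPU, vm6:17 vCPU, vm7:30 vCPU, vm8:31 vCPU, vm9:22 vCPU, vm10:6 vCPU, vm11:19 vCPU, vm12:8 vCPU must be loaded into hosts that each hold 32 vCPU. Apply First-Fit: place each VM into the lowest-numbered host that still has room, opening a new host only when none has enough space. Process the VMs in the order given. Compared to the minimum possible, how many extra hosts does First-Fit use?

First-Fit: [8,14,6] [30] [18,8] [17] [17] [30] [31] [22] [19] → 9 hosts.
8 VMs exceed 16 vCPU (half the capacity), and no two of those can share a host, so at least 8 hosts are needed.
An optimal packing achieves that bound: [31] [30] [30] [22,8] [19,8] [18,14] [17,6] [17] → 8 hosts.
Excess: 9 − 8 = 1.

1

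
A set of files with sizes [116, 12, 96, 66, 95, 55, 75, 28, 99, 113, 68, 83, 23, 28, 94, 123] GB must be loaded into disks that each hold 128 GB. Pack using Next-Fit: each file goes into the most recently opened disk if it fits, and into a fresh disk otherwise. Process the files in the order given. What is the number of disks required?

disk 1: place 116 GB, 12 GB left
disk 1: place 12 GB, 0 GB left
disk 2: place 96 GB, 32 GB left
disk 3: place 66 GB, 62 GB left
disk 4: place 95 GB, 33 GB left
disk 5: place 55 GB, 73 GB left
disk 6: place 75 GB, 53 GB left
disk 6: place 28 GB, 25 GB left
disk 7: place 99 GB, 29 GB left
disk 8: place 113 GB, 15 GB left
disk 9: place 68 GB, 60 GB left
disk 10: place 83 GB, 45 GB left
disk 10: place 23 GB, 22 GB left
disk 11: place 28 GB, 100 GB left
disk 11: place 94 GB, 6 GB left
disk 12: place 123 GB, 5 GB left
Final disks: [116,12] [96] [66] [95] [55] [75,28] [99] [113] [68] [83,23] [28,94] [123].

12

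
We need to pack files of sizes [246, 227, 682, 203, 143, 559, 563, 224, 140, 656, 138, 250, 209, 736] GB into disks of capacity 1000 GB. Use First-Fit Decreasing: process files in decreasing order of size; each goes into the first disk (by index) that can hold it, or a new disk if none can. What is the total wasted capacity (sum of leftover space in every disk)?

Sorted descending: 736, 682, 656, 563, 559, 250, 246, 227, 224, 209, 203, 143, 140, 138.
disk 1: place 736 GB, 264 GB left
disk 2: place 682 GB, 318 GB left
disk 3: place 656 GB, 344 GB left
disk 4: place 563 GB, 437 GB left
disk 5: place 559 GB, 441 GB left
disk 1: place 250 GB, 14 GB left
disk 2: place 246 GB, 72 GB left
disk 3: place 227 GB, 117 GB left
disk 4: place 224 GB, 213 GB left
disk 4: place 209 GB, 4 GB left
disk 5: place 203 GB, 238 GB left
disk 5: place 143 GB, 95 GB left
disk 6: place 140 GB, 860 GB left
disk 6: place 138 GB, 722 GB left
6 disks × 1000 GB = 6000 GB; used 4976 GB; unused 1024 GB.

1024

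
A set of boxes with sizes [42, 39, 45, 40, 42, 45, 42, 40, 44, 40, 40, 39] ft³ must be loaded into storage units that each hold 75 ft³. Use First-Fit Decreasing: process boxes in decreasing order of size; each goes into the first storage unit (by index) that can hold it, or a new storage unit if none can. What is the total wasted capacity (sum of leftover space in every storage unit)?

Sorted descending: 45, 45, 44, 42, 42, 42, 40, 40, 40, 40, 39, 39.
45 ft³ → storage unit 1 (remaining 30 ft³)
45 ft³ → storage unit 2 (remaining 30 ft³)
44 ft³ → storage unit 3 (remaining 31 ft³)
42 ft³ → storage unit 4 (remaining 33 ft³)
42 ft³ → storage unit 5 (remaining 33 ft³)
42 ft³ → storage unit 6 (remaining 33 ft³)
40 ft³ → storage unit 7 (remaining 35 ft³)
40 ft³ → storage unit 8 (remaining 35 ft³)
40 ft³ → storage unit 9 (remaining 35 ft³)
40 ft³ → storage unit 10 (remaining 35 ft³)
39 ft³ → storage unit 11 (remaining 36 ft³)
39 ft³ → storage unit 12 (remaining 36 ft³)
12 storage units × 75 ft³ = 900 ft³; used 498 ft³; unused 402 ft³.

402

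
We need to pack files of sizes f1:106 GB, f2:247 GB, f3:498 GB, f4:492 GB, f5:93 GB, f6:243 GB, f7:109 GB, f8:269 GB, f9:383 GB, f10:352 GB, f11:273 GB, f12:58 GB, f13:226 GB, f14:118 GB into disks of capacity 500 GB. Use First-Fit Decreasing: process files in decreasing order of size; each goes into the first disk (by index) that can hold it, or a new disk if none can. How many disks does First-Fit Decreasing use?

8 disks

Sorted descending: 498, 492, 383, 352, 273, 269, 247, 243, 226, 118, 109, 106, 93, 58.
498 GB → disk 1 (remaining 2 GB)
492 GB → disk 2 (remaining 8 GB)
383 GB → disk 3 (remaining 117 GB)
352 GB → disk 4 (remaining 148 GB)
273 GB → disk 5 (remaining 227 GB)
269 GB → disk 6 (remaining 231 GB)
247 GB → disk 7 (remaining 253 GB)
243 GB → disk 7 (remaining 10 GB)
226 GB → disk 5 (remaining 1 GB)
118 GB → disk 4 (remaining 30 GB)
109 GB → disk 3 (remaining 8 GB)
106 GB → disk 6 (remaining 125 GB)
93 GB → disk 6 (remaining 32 GB)
58 GB → disk 8 (remaining 442 GB)
Final disks: [498] [492] [383,109] [352,118] [273,226] [269,106,93] [247,243] [58].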